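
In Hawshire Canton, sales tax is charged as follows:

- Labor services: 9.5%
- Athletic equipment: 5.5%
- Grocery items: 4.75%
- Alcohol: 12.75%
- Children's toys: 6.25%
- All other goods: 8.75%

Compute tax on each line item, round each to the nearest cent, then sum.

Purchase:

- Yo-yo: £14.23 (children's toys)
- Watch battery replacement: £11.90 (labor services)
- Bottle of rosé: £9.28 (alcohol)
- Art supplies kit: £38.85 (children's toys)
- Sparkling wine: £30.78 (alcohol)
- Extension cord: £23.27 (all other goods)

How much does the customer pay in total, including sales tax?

£139.90

Yo-yo £14.23: children's toys → 6.25% → £0.89
Watch battery replacement £11.90: labor services → 9.5% → £1.13
Bottle of rosé £9.28: alcohol → 12.75% → £1.18
Art supplies kit £38.85: children's toys → 6.25% → £2.43
Sparkling wine £30.78: alcohol → 12.75% → £3.92
Extension cord £23.27: all other goods → 8.75% → £2.04
Subtotal = £128.31; tax = £11.59; total due = £139.90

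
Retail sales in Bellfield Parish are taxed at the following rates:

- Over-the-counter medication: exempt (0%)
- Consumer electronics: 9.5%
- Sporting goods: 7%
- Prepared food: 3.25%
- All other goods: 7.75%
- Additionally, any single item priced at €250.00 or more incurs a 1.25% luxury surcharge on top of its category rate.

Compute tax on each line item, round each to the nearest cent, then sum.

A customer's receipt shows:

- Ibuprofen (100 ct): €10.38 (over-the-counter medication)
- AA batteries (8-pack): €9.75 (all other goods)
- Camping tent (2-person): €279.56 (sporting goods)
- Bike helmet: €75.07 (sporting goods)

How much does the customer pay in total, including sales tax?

€403.83

Ibuprofen (100 ct) €10.38: over-the-counter medication → 0% → €0.00
AA batteries (8-pack) €9.75: all other goods → 7.75% → €0.76
Camping tent (2-person) €279.56: sporting goods → 7% + 1.25% surcharge = 8.25% → €23.06
Bike helmet €75.07: sporting goods → 7% → €5.25
Subtotal = €374.76; tax = €29.07; total due = €403.83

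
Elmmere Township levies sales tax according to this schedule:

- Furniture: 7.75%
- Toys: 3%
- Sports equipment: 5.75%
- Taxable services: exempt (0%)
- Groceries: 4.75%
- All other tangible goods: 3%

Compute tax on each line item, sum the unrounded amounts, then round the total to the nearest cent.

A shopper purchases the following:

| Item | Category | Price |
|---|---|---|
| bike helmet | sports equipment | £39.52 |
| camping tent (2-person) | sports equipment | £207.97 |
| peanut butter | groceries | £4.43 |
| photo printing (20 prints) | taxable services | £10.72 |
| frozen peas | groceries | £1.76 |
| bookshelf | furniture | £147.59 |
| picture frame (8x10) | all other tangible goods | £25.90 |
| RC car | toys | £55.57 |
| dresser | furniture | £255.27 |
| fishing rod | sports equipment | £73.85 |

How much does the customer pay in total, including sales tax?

£875.02

Bike helmet £39.52: sports equipment → 5.75% → £2.2724
Camping tent (2-person) £207.97: sports equipment → 5.75% → £11.958275
Peanut butter £4.43: groceries → 4.75% → £0.210425
Photo printing (20 prints) £10.72: taxable services → 0% → £0.00
Frozen peas £1.76: groceries → 4.75% → £0.0836
Bookshelf £147.59: furniture → 7.75% → £11.438225
Picture frame (8x10) £25.90: all other tangible goods → 3% → £0.777
RC car £55.57: toys → 3% → £1.6671
Dresser £255.27: furniture → 7.75% → £19.783425
Fishing rod £73.85: sports equipment → 5.75% → £4.246375
Subtotal = £822.58; unrounded tax = £52.436825 → £52.44; total due = £875.02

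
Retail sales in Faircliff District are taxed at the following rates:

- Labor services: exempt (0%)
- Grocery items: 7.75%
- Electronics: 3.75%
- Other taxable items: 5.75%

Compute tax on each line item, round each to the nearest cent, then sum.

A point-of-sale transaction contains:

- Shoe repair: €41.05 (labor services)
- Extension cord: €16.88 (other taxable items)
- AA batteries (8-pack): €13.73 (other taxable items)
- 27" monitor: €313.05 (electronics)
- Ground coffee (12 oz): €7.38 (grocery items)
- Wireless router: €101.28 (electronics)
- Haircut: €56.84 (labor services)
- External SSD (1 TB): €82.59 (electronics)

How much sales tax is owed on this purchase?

€20.97

Shoe repair €41.05: labor services → 0% → €0.00
Extension cord €16.88: other taxable items → 5.75% → €0.97
AA batteries (8-pack) €13.73: other taxable items → 5.75% → €0.79
27" monitor €313.05: electronics → 3.75% → €11.74
Ground coffee (12 oz) €7.38: grocery items → 7.75% → €0.57
Wireless router €101.28: electronics → 3.75% → €3.80
Haircut €56.84: labor services → 0% → €0.00
External SSD (1 TB) €82.59: electronics → 3.75% → €3.10
Total tax = €0.97 + €0.79 + €11.74 + €0.57 + €3.80 + €3.10 = €20.97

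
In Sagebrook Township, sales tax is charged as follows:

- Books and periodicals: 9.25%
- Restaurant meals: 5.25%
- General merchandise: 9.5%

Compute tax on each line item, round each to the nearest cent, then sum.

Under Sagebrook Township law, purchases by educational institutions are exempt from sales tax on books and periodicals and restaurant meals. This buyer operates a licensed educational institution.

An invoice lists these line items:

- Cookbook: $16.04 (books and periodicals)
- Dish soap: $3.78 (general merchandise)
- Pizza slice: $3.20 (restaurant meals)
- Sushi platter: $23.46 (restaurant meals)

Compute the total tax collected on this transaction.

Cookbook $16.04: books and periodicals, buyer-exempt → 0% → $0.00
Dish soap $3.78: general merchandise → 9.5% → $0.36
Pizza slice $3.20: restaurant meals, buyer-exempt → 0% → $0.00
Sushi platter $23.46: restaurant meals, buyer-exempt → 0% → $0.00
Total tax = $0.36

$0.36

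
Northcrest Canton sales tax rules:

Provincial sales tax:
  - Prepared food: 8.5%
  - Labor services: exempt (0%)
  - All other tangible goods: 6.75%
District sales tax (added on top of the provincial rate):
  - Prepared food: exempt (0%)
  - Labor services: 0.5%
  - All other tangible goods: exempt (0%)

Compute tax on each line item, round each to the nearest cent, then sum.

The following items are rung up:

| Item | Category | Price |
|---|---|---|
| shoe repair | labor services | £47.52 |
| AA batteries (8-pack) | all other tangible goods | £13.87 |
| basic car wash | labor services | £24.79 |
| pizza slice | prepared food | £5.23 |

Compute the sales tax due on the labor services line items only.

£0.36

Shoe repair £47.52: labor services → 0% + 0.5% district = 0.5% → £0.24
Basic car wash £24.79: labor services → 0% + 0.5% district = 0.5% → £0.12
Tax on labor services = £0.24 + £0.12 = £0.36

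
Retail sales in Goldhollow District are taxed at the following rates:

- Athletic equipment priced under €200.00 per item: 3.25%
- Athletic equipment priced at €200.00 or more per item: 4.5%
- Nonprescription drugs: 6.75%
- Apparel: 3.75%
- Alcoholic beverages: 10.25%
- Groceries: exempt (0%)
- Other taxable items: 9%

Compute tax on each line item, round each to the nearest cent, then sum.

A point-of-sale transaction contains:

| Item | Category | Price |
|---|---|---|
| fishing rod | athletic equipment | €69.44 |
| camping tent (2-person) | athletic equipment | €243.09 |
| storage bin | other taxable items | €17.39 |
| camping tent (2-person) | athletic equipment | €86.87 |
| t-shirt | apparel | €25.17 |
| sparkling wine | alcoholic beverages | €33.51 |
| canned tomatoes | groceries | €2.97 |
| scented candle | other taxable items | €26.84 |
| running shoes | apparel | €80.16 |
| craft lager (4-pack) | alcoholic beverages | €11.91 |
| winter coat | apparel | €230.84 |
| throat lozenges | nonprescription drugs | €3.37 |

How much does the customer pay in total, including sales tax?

Fishing rod €69.44: athletic equipment, under €200.00 → 3.25% → €2.26
Camping tent (2-person) €243.09: athletic equipment, €200.00 or more → 4.5% → €10.94
Storage bin €17.39: other taxable items → 9% → €1.57
Camping tent (2-person) €86.87: athletic equipment, under €200.00 → 3.25% → €2.82
T-shirt €25.17: apparel → 3.75% → €0.94
Sparkling wine €33.51: alcoholic beverages → 10.25% → €3.43
Canned tomatoes €2.97: groceries → 0% → €0.00
Scented candle €26.84: other taxable items → 9% → €2.42
Running shoes €80.16: apparel → 3.75% → €3.01
Craft lager (4-pack) €11.91: alcoholic beverages → 10.25% → €1.22
Winter coat €230.84: apparel → 3.75% → €8.66
Throat lozenges €3.37: nonprescription drugs → 6.75% → €0.23
Subtotal = €831.56; tax = €37.50; total due = €869.06

€869.06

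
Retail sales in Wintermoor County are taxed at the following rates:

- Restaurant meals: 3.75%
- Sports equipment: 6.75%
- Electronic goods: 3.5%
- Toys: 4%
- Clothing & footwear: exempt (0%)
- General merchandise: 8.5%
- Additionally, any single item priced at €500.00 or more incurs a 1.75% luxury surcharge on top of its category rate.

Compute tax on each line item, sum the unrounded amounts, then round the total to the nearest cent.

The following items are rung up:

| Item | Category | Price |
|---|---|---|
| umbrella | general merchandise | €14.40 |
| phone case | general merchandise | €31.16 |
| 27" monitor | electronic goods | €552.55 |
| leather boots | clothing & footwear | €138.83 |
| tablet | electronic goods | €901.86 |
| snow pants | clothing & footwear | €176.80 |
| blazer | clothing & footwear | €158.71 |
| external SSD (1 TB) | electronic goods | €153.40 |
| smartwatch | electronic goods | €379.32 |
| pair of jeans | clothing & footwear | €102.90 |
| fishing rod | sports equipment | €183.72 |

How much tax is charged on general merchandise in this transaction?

€3.87

Umbrella €14.40: general merchandise → 8.5% → €1.224
Phone case €31.16: general merchandise → 8.5% → €2.6486
Tax on general merchandise: unrounded sum = €3.8726 → €3.87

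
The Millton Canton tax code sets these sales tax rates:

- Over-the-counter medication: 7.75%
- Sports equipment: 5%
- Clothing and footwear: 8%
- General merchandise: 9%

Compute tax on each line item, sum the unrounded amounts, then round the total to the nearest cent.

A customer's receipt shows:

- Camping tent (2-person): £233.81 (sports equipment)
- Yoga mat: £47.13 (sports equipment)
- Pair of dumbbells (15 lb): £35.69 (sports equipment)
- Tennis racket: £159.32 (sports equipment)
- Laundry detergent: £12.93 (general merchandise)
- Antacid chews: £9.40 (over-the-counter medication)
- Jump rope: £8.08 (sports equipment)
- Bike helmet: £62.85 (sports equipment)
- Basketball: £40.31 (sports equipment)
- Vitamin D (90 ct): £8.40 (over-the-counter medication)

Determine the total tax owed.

Camping tent (2-person) £233.81: sports equipment → 5% → £11.6905
Yoga mat £47.13: sports equipment → 5% → £2.3565
Pair of dumbbells (15 lb) £35.69: sports equipment → 5% → £1.7845
Tennis racket £159.32: sports equipment → 5% → £7.966
Laundry detergent £12.93: general merchandise → 9% → £1.1637
Antacid chews £9.40: over-the-counter medication → 7.75% → £0.7285
Jump rope £8.08: sports equipment → 5% → £0.404
Bike helmet £62.85: sports equipment → 5% → £3.1425
Basketball £40.31: sports equipment → 5% → £2.0155
Vitamin D (90 ct) £8.40: over-the-counter medication → 7.75% → £0.651
Unrounded tax sum = £31.9027 → £31.90

£31.90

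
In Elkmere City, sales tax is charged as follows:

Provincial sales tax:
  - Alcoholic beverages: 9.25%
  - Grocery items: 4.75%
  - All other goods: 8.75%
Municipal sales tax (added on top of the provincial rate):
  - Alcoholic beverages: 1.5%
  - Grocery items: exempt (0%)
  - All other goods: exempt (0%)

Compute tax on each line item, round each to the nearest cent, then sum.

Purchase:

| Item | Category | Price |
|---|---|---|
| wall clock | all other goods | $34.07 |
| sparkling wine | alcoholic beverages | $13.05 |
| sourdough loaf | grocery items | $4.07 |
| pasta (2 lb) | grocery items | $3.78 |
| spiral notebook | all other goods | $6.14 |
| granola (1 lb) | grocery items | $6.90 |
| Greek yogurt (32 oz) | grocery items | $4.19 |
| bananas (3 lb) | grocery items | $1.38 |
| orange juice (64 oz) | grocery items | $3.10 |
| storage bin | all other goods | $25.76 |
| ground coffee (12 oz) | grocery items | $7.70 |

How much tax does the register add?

Wall clock $34.07: all other goods → 8.75% + 0% municipal = 8.75% → $2.98
Sparkling wine $13.05: alcoholic beverages → 9.25% + 1.5% municipal = 10.75% → $1.40
Sourdough loaf $4.07: grocery items → 4.75% + 0% municipal = 4.75% → $0.19
Pasta (2 lb) $3.78: grocery items → 4.75% + 0% municipal = 4.75% → $0.18
Spiral notebook $6.14: all other goods → 8.75% + 0% municipal = 8.75% → $0.54
Granola (1 lb) $6.90: grocery items → 4.75% + 0% municipal = 4.75% → $0.33
Greek yogurt (32 oz) $4.19: grocery items → 4.75% + 0% municipal = 4.75% → $0.20
Bananas (3 lb) $1.38: grocery items → 4.75% + 0% municipal = 4.75% → $0.07
Orange juice (64 oz) $3.10: grocery items → 4.75% + 0% municipal = 4.75% → $0.15
Storage bin $25.76: all other goods → 8.75% + 0% municipal = 8.75% → $2.25
Ground coffee (12 oz) $7.70: grocery items → 4.75% + 0% municipal = 4.75% → $0.37
Total tax = $2.98 + $1.40 + $0.19 + $0.18 + $0.54 + $0.33 + $0.20 + $0.07 + $0.15 + $2.25 + $0.37 = $8.66

$8.66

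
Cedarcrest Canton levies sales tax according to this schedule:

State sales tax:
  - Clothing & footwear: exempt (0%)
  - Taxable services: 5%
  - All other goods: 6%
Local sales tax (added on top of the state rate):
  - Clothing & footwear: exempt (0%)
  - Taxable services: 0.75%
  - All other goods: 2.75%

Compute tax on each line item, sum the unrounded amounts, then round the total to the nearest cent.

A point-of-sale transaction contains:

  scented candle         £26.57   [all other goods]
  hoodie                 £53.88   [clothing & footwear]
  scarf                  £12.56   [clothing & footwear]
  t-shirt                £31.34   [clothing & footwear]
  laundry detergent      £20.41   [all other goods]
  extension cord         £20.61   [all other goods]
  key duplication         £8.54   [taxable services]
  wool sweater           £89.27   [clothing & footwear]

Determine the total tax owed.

£6.41

Scented candle £26.57: all other goods → 6% + 2.75% local = 8.75% → £2.324875
Hoodie £53.88: clothing & footwear → 0% + 0% local = 0% → £0.00
Scarf £12.56: clothing & footwear → 0% + 0% local = 0% → £0.00
T-shirt £31.34: clothing & footwear → 0% + 0% local = 0% → £0.00
Laundry detergent £20.41: all other goods → 6% + 2.75% local = 8.75% → £1.785875
Extension cord £20.61: all other goods → 6% + 2.75% local = 8.75% → £1.803375
Key duplication £8.54: taxable services → 5% + 0.75% local = 5.75% → £0.49105
Wool sweater £89.27: clothing & footwear → 0% + 0% local = 0% → £0.00
Unrounded tax sum = £6.405175 → £6.41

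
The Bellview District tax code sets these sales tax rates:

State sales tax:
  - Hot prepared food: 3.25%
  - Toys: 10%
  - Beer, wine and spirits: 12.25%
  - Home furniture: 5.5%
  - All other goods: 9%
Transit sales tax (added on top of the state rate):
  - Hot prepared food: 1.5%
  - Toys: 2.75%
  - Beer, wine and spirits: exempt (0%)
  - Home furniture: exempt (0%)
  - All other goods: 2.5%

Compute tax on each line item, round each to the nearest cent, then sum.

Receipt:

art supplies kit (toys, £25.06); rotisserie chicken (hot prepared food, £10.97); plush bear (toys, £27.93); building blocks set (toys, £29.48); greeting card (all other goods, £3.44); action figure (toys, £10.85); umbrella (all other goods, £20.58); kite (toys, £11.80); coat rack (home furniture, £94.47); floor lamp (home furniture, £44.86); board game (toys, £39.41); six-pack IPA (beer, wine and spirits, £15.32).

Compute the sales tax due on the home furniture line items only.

£7.67

Coat rack £94.47: home furniture → 5.5% + 0% transit = 5.5% → £5.20
Floor lamp £44.86: home furniture → 5.5% + 0% transit = 5.5% → £2.47
Tax on home furniture = £5.20 + £2.47 = £7.67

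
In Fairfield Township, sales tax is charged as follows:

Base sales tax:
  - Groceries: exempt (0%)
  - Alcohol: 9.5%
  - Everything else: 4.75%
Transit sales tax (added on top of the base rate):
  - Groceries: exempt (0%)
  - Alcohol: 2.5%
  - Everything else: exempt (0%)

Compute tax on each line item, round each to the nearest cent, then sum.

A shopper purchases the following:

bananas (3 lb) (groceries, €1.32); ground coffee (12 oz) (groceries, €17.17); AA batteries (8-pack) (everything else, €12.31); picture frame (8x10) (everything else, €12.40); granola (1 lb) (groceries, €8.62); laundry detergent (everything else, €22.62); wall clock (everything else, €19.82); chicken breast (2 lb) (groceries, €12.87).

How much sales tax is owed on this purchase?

€3.18

Bananas (3 lb) €1.32: groceries → 0% + 0% transit = 0% → €0.00
Ground coffee (12 oz) €17.17: groceries → 0% + 0% transit = 0% → €0.00
AA batteries (8-pack) €12.31: everything else → 4.75% + 0% transit = 4.75% → €0.58
Picture frame (8x10) €12.40: everything else → 4.75% + 0% transit = 4.75% → €0.59
Granola (1 lb) €8.62: groceries → 0% + 0% transit = 0% → €0.00
Laundry detergent €22.62: everything else → 4.75% + 0% transit = 4.75% → €1.07
Wall clock €19.82: everything else → 4.75% + 0% transit = 4.75% → €0.94
Chicken breast (2 lb) €12.87: groceries → 0% + 0% transit = 0% → €0.00
Total tax = €0.58 + €0.59 + €1.07 + €0.94 = €3.18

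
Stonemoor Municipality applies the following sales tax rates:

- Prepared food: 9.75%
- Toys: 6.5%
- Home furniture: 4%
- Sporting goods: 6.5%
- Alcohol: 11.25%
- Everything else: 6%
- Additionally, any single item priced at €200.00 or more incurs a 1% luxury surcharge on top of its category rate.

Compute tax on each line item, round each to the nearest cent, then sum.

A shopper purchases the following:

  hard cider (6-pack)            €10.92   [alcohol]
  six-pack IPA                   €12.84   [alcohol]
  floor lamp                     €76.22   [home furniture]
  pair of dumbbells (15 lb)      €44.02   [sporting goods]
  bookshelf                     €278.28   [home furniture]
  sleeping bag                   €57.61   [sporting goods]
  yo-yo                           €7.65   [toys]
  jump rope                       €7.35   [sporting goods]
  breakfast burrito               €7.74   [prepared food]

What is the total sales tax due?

Hard cider (6-pack) €10.92: alcohol → 11.25% → €1.23
Six-pack IPA €12.84: alcohol → 11.25% → €1.44
Floor lamp €76.22: home furniture → 4% → €3.05
Pair of dumbbells (15 lb) €44.02: sporting goods → 6.5% → €2.86
Bookshelf €278.28: home furniture → 4% + 1% surcharge = 5% → €13.91
Sleeping bag €57.61: sporting goods → 6.5% → €3.74
Yo-yo €7.65: toys → 6.5% → €0.50
Jump rope €7.35: sporting goods → 6.5% → €0.48
Breakfast burrito €7.74: prepared food → 9.75% → €0.75
Total tax = €1.23 + €1.44 + €3.05 + €2.86 + €13.91 + €3.74 + €0.50 + €0.48 + €0.75 = €27.96

€27.96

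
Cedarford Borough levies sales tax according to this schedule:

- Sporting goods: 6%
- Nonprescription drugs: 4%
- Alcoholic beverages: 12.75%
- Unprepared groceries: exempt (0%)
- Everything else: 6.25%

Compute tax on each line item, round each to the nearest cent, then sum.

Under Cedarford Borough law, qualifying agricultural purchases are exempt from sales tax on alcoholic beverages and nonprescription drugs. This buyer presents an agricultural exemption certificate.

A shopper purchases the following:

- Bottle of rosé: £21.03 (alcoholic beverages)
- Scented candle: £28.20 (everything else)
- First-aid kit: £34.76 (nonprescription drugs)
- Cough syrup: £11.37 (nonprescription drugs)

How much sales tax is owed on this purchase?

Bottle of rosé £21.03: alcoholic beverages, buyer-exempt → 0% → £0.00
Scented candle £28.20: everything else → 6.25% → £1.76
First-aid kit £34.76: nonprescription drugs, buyer-exempt → 0% → £0.00
Cough syrup £11.37: nonprescription drugs, buyer-exempt → 0% → £0.00
Total tax = £1.76

£1.76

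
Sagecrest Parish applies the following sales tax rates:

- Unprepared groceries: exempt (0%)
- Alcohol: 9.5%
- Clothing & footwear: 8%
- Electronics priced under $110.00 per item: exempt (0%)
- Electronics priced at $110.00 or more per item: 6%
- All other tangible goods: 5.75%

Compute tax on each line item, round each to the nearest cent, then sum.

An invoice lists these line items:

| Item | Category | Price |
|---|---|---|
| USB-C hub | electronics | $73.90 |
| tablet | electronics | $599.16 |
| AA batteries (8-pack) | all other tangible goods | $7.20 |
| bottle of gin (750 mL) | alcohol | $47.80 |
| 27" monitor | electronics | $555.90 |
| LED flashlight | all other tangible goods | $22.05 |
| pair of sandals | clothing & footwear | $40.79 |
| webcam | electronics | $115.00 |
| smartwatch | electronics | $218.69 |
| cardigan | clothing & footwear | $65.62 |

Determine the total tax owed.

USB-C hub $73.90: electronics, under $110.00 → 0% → $0.00
Tablet $599.16: electronics, $110.00 or more → 6% → $35.95
AA batteries (8-pack) $7.20: all other tangible goods → 5.75% → $0.41
Bottle of gin (750 mL) $47.80: alcohol → 9.5% → $4.54
27" monitor $555.90: electronics, $110.00 or more → 6% → $33.35
LED flashlight $22.05: all other tangible goods → 5.75% → $1.27
Pair of sandals $40.79: clothing & footwear → 8% → $3.26
Webcam $115.00: electronics, $110.00 or more → 6% → $6.90
Smartwatch $218.69: electronics, $110.00 or more → 6% → $13.12
Cardigan $65.62: clothing & footwear → 8% → $5.25
Total tax = $35.95 + $0.41 + $4.54 + $33.35 + $1.27 + $3.26 + $6.90 + $13.12 + $5.25 = $104.05

$104.05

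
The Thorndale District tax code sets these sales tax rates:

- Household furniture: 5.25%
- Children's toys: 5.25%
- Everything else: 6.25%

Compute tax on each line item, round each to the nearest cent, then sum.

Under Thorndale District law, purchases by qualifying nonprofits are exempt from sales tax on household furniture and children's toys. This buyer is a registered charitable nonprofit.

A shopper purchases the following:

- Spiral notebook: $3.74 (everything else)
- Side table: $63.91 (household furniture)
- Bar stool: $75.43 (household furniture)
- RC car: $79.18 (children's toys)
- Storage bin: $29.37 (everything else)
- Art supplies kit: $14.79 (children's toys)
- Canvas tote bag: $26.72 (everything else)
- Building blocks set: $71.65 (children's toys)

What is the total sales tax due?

Spiral notebook $3.74: everything else → 6.25% → $0.23
Side table $63.91: household furniture, buyer-exempt → 0% → $0.00
Bar stool $75.43: household furniture, buyer-exempt → 0% → $0.00
RC car $79.18: children's toys, buyer-exempt → 0% → $0.00
Storage bin $29.37: everything else → 6.25% → $1.84
Art supplies kit $14.79: children's toys, buyer-exempt → 0% → $0.00
Canvas tote bag $26.72: everything else → 6.25% → $1.67
Building blocks set $71.65: children's toys, buyer-exempt → 0% → $0.00
Total tax = $0.23 + $1.84 + $1.67 = $3.74

$3.74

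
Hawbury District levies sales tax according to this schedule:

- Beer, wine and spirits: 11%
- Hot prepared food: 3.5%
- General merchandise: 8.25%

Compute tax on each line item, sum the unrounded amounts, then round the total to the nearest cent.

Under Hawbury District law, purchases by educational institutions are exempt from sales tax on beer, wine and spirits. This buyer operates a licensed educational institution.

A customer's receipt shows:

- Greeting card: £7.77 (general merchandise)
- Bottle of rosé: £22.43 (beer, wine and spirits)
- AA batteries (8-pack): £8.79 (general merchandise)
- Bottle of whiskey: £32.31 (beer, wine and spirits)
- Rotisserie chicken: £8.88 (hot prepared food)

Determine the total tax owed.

Greeting card £7.77: general merchandise → 8.25% → £0.641025
Bottle of rosé £22.43: beer, wine and spirits, buyer-exempt → 0% → £0.00
AA batteries (8-pack) £8.79: general merchandise → 8.25% → £0.725175
Bottle of whiskey £32.31: beer, wine and spirits, buyer-exempt → 0% → £0.00
Rotisserie chicken £8.88: hot prepared food → 3.5% → £0.3108
Unrounded tax sum = £1.677 → £1.68

£1.68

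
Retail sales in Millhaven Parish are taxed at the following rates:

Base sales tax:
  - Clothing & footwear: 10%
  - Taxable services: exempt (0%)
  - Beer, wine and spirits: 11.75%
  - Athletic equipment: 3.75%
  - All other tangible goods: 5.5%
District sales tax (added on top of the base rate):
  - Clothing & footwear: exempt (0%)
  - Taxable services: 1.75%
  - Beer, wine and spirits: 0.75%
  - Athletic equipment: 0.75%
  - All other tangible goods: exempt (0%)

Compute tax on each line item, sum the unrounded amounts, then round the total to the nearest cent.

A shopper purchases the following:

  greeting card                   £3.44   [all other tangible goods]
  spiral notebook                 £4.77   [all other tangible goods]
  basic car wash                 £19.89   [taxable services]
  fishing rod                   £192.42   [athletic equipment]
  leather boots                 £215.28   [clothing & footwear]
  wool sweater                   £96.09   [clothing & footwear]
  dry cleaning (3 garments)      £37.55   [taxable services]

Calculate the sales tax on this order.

Greeting card £3.44: all other tangible goods → 5.5% + 0% district = 5.5% → £0.1892
Spiral notebook £4.77: all other tangible goods → 5.5% + 0% district = 5.5% → £0.26235
Basic car wash £19.89: taxable services → 0% + 1.75% district = 1.75% → £0.348075
Fishing rod £192.42: athletic equipment → 3.75% + 0.75% district = 4.5% → £8.6589
Leather boots £215.28: clothing & footwear → 10% + 0% district = 10% → £21.528
Wool sweater £96.09: clothing & footwear → 10% + 0% district = 10% → £9.609
Dry cleaning (3 garments) £37.55: taxable services → 0% + 1.75% district = 1.75% → £0.657125
Unrounded tax sum = £41.25265 → £41.25

£41.25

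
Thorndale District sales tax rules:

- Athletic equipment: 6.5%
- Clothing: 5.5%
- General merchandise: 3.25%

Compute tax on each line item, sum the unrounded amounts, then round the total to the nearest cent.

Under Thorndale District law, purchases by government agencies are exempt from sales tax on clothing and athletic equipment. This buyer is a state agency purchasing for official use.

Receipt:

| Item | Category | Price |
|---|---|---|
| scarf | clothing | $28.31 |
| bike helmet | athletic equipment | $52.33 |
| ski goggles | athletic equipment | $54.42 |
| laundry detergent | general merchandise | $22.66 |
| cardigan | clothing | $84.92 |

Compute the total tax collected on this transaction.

$0.74

Scarf $28.31: clothing, buyer-exempt → 0% → $0.00
Bike helmet $52.33: athletic equipment, buyer-exempt → 0% → $0.00
Ski goggles $54.42: athletic equipment, buyer-exempt → 0% → $0.00
Laundry detergent $22.66: general merchandise → 3.25% → $0.73645
Cardigan $84.92: clothing, buyer-exempt → 0% → $0.00
Unrounded tax sum = $0.73645 → $0.74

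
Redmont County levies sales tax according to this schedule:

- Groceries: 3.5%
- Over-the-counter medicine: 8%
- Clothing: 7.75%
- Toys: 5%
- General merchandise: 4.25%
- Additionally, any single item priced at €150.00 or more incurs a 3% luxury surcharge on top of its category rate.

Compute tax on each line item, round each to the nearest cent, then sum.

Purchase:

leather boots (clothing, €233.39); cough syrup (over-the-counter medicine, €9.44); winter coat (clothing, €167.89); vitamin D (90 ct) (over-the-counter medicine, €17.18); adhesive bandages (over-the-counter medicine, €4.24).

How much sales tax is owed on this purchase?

Leather boots €233.39: clothing → 7.75% + 3% surcharge = 10.75% → €25.09
Cough syrup €9.44: over-the-counter medicine → 8% → €0.76
Winter coat €167.89: clothing → 7.75% + 3% surcharge = 10.75% → €18.05
Vitamin D (90 ct) €17.18: over-the-counter medicine → 8% → €1.37
Adhesive bandages €4.24: over-the-counter medicine → 8% → €0.34
Total tax = €25.09 + €0.76 + €18.05 + €1.37 + €0.34 = €45.61

€45.61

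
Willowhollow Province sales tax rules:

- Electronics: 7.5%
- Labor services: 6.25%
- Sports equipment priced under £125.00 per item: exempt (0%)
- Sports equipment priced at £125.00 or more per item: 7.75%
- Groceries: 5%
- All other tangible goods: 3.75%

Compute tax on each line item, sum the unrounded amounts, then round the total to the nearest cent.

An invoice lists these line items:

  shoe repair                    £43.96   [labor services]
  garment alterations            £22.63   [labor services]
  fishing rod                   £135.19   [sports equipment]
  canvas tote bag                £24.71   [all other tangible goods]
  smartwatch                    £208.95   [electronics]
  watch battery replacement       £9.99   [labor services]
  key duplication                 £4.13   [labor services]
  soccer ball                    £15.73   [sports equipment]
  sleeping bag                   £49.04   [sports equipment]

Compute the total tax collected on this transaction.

Shoe repair £43.96: labor services → 6.25% → £2.7475
Garment alterations £22.63: labor services → 6.25% → £1.414375
Fishing rod £135.19: sports equipment, £125.00 or more → 7.75% → £10.477225
Canvas tote bag £24.71: all other tangible goods → 3.75% → £0.926625
Smartwatch £208.95: electronics → 7.5% → £15.67125
Watch battery replacement £9.99: labor services → 6.25% → £0.624375
Key duplication £4.13: labor services → 6.25% → £0.258125
Soccer ball £15.73: sports equipment, under £125.00 → 0% → £0.00
Sleeping bag £49.04: sports equipment, under £125.00 → 0% → £0.00
Unrounded tax sum = £32.119475 → £32.12

£32.12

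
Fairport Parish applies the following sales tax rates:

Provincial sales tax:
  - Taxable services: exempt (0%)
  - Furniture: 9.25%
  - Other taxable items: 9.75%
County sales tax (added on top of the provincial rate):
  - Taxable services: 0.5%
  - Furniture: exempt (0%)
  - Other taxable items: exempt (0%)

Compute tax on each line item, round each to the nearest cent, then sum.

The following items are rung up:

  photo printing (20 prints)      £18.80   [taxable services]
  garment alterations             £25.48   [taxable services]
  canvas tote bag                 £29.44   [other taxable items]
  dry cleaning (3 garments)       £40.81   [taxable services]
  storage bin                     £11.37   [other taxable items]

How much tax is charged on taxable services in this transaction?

Photo printing (20 prints) £18.80: taxable services → 0% + 0.5% county = 0.5% → £0.09
Garment alterations £25.48: taxable services → 0% + 0.5% county = 0.5% → £0.13
Dry cleaning (3 garments) £40.81: taxable services → 0% + 0.5% county = 0.5% → £0.20
Tax on taxable services = £0.09 + £0.13 + £0.20 = £0.42

£0.42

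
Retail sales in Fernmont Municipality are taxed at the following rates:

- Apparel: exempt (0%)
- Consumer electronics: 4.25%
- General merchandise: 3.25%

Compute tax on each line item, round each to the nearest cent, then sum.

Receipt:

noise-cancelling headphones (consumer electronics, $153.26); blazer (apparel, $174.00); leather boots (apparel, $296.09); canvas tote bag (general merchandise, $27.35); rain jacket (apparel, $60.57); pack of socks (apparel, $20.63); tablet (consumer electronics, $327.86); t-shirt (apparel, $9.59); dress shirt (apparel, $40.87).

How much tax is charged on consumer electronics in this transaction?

Noise-cancelling headphones $153.26: consumer electronics → 4.25% → $6.51
Tablet $327.86: consumer electronics → 4.25% → $13.93
Tax on consumer electronics = $6.51 + $13.93 = $20.44

$20.44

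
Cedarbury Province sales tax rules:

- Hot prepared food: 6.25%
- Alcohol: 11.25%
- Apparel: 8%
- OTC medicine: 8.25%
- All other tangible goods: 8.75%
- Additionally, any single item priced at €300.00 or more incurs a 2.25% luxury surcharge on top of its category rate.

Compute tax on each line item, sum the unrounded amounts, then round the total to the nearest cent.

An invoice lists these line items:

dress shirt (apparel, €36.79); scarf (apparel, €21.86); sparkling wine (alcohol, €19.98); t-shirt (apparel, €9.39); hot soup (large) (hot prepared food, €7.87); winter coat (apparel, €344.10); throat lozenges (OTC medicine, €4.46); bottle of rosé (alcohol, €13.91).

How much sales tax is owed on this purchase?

€45.39

Dress shirt €36.79: apparel → 8% → €2.9432
Scarf €21.86: apparel → 8% → €1.7488
Sparkling wine €19.98: alcohol → 11.25% → €2.24775
T-shirt €9.39: apparel → 8% → €0.7512
Hot soup (large) €7.87: hot prepared food → 6.25% → €0.491875
Winter coat €344.10: apparel → 8% + 2.25% surcharge = 10.25% → €35.27025
Throat lozenges €4.46: OTC medicine → 8.25% → €0.36795
Bottle of rosé €13.91: alcohol → 11.25% → €1.564875
Unrounded tax sum = €45.3859 → €45.39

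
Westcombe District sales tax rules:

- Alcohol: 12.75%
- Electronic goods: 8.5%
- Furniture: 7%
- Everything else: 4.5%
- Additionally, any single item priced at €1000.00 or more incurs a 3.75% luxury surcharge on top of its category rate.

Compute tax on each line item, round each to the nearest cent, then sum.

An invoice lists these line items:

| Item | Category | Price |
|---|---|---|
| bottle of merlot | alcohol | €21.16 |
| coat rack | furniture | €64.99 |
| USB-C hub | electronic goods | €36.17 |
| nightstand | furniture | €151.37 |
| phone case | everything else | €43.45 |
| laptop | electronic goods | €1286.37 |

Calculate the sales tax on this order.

€180.46

Bottle of merlot €21.16: alcohol → 12.75% → €2.70
Coat rack €64.99: furniture → 7% → €4.55
USB-C hub €36.17: electronic goods → 8.5% → €3.07
Nightstand €151.37: furniture → 7% → €10.60
Phone case €43.45: everything else → 4.5% → €1.96
Laptop €1286.37: electronic goods → 8.5% + 3.75% surcharge = 12.25% → €157.58
Total tax = €2.70 + €4.55 + €3.07 + €10.60 + €1.96 + €157.58 = €180.46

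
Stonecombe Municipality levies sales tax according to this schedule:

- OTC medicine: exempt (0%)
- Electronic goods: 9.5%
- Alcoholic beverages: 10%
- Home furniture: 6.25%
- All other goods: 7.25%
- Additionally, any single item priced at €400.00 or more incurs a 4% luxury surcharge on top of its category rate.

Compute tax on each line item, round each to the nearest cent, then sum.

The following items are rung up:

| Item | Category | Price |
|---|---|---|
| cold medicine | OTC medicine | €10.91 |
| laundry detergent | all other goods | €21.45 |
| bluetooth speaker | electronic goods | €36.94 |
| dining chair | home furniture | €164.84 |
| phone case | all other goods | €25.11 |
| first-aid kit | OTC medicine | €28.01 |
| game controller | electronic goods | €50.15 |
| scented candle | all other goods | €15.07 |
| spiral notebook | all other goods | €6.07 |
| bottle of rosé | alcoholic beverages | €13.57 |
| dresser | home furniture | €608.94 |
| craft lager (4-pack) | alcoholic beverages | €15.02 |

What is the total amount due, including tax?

€1084.84

Cold medicine €10.91: OTC medicine → 0% → €0.00
Laundry detergent €21.45: all other goods → 7.25% → €1.56
Bluetooth speaker €36.94: electronic goods → 9.5% → €3.51
Dining chair €164.84: home furniture → 6.25% → €10.30
Phone case €25.11: all other goods → 7.25% → €1.82
First-aid kit €28.01: OTC medicine → 0% → €0.00
Game controller €50.15: electronic goods → 9.5% → €4.76
Scented candle €15.07: all other goods → 7.25% → €1.09
Spiral notebook €6.07: all other goods → 7.25% → €0.44
Bottle of rosé €13.57: alcoholic beverages → 10% → €1.36
Dresser €608.94: home furniture → 6.25% + 4% surcharge = 10.25% → €62.42
Craft lager (4-pack) €15.02: alcoholic beverages → 10% → €1.50
Subtotal = €996.08; tax = €88.76; total due = €1084.84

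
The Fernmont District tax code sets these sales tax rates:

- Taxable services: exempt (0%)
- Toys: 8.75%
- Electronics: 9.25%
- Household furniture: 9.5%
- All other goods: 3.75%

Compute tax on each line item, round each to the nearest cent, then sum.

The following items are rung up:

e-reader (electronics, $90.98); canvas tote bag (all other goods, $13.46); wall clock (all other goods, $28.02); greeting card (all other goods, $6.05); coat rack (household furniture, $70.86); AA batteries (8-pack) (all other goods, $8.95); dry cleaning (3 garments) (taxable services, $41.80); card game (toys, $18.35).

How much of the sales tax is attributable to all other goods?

Canvas tote bag $13.46: all other goods → 3.75% → $0.50
Wall clock $28.02: all other goods → 3.75% → $1.05
Greeting card $6.05: all other goods → 3.75% → $0.23
AA batteries (8-pack) $8.95: all other goods → 3.75% → $0.34
Tax on all other goods = $0.50 + $1.05 + $0.23 + $0.34 = $2.12

$2.12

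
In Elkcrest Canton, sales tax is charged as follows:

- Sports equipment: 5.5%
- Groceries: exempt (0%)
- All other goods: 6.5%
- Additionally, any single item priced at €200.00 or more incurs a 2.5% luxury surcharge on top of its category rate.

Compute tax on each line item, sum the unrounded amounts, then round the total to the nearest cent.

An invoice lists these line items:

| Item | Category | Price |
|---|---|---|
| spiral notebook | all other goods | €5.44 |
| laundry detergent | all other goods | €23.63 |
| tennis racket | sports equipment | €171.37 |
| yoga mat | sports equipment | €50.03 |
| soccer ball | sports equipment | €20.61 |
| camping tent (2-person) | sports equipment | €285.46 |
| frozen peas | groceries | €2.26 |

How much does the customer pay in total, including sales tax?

€596.84

Spiral notebook €5.44: all other goods → 6.5% → €0.3536
Laundry detergent €23.63: all other goods → 6.5% → €1.53595
Tennis racket €171.37: sports equipment → 5.5% → €9.42535
Yoga mat €50.03: sports equipment → 5.5% → €2.75165
Soccer ball €20.61: sports equipment → 5.5% → €1.13355
Camping tent (2-person) €285.46: sports equipment → 5.5% + 2.5% surcharge = 8% → €22.8368
Frozen peas €2.26: groceries → 0% → €0.00
Subtotal = €558.80; unrounded tax = €38.0369 → €38.04; total due = €596.84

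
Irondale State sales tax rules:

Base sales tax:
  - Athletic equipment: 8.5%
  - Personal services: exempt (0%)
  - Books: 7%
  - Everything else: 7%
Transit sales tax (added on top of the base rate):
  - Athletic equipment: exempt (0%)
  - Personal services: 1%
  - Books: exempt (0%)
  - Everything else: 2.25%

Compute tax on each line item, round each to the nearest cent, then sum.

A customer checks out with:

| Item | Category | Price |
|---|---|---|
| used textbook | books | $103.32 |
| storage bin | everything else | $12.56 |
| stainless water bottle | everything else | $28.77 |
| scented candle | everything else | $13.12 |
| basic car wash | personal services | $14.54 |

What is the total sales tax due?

$12.41

Used textbook $103.32: books → 7% + 0% transit = 7% → $7.23
Storage bin $12.56: everything else → 7% + 2.25% transit = 9.25% → $1.16
Stainless water bottle $28.77: everything else → 7% + 2.25% transit = 9.25% → $2.66
Scented candle $13.12: everything else → 7% + 2.25% transit = 9.25% → $1.21
Basic car wash $14.54: personal services → 0% + 1% transit = 1% → $0.15
Total tax = $7.23 + $1.16 + $2.66 + $1.21 + $0.15 = $12.41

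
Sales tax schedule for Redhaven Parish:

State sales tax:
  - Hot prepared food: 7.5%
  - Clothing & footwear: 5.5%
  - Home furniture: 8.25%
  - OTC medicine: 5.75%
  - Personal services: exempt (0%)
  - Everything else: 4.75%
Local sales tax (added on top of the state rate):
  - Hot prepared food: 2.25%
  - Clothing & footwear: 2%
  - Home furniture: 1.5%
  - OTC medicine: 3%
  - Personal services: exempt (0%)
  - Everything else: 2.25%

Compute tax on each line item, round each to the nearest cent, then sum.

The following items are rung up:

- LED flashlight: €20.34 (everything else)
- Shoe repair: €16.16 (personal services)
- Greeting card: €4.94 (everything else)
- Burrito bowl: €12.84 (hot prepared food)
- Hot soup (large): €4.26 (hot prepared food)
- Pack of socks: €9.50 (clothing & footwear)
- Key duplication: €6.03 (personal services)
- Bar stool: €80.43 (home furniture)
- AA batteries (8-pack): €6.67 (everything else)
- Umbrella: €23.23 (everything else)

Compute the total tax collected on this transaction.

LED flashlight €20.34: everything else → 4.75% + 2.25% local = 7% → €1.42
Shoe repair €16.16: personal services → 0% + 0% local = 0% → €0.00
Greeting card €4.94: everything else → 4.75% + 2.25% local = 7% → €0.35
Burrito bowl €12.84: hot prepared food → 7.5% + 2.25% local = 9.75% → €1.25
Hot soup (large) €4.26: hot prepared food → 7.5% + 2.25% local = 9.75% → €0.42
Pack of socks €9.50: clothing & footwear → 5.5% + 2% local = 7.5% → €0.71
Key duplication €6.03: personal services → 0% + 0% local = 0% → €0.00
Bar stool €80.43: home furniture → 8.25% + 1.5% local = 9.75% → €7.84
AA batteries (8-pack) €6.67: everything else → 4.75% + 2.25% local = 7% → €0.47
Umbrella €23.23: everything else → 4.75% + 2.25% local = 7% → €1.63
Total tax = €1.42 + €0.35 + €1.25 + €0.42 + €0.71 + €7.84 + €0.47 + €1.63 = €14.09

€14.09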